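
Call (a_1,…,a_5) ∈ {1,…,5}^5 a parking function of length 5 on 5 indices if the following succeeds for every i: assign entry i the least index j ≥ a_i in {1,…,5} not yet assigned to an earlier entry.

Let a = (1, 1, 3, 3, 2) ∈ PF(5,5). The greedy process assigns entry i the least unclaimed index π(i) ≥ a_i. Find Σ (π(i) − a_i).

5

Σπ = 5·6/2 = 15 (π permutes [5]); Σa = 1+1+3+3+2 = 10; disp = 15−10 = 5.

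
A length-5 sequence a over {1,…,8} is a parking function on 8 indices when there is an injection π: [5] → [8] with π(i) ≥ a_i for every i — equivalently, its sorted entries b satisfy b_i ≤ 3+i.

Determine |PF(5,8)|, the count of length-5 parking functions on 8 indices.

26244

|PF(5,8)| = (8+1−5)·(8+1)^{5−1} = 4×6561 = 26244 [KW]
Example (5,3,7,1,3) → sorted (1,3,3,5,7): b_i ≤ 3+i ∀i, a PF.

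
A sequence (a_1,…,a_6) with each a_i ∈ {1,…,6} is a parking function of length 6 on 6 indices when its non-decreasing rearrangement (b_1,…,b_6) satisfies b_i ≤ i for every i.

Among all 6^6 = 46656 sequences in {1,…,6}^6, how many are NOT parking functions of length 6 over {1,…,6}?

29849

#PF = (6−6+1)·(6+1)^(6−1) = 1 · 16807 = 16807 (Pollak)
One tuple (6,4,6,6,1,1) → sorted (1,1,4,6,6,6): b_3=4>3, not a PF.
Total 46656; non-PF = 46656−16807 = 29849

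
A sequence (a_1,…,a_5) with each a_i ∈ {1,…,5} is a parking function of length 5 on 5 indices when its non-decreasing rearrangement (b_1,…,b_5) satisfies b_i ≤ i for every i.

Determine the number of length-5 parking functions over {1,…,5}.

1296

#PF = (6−5)·6^(5−1) = 1 · 1296 = 1296 (Pollak)
One tuple (1,1,3,2,5) → sorted (1,1,2,3,5): b_i ≤ i ∀i, a PF.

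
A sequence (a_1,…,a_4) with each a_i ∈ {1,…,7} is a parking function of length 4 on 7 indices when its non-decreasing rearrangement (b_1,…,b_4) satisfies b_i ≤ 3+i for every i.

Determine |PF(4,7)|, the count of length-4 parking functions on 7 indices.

#PF = 4·8^3 = 4·512 = 2048 [KW]
Example (7,4,1,3) → sorted (1,3,4,7): b_i ≤ 3+i ∀i, a PF.

2048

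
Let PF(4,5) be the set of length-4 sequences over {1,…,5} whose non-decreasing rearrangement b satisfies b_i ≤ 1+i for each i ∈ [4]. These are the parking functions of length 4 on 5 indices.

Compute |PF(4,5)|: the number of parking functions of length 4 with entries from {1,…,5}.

|PF(4,5)| = (5−4+1)·(5+1)^(4−1) = 2·216 = 432 (Pollak)
Check (3,4,1,3) → sorted (1,3,3,4): b_i ≤ 1+i ∀i, a PF.

432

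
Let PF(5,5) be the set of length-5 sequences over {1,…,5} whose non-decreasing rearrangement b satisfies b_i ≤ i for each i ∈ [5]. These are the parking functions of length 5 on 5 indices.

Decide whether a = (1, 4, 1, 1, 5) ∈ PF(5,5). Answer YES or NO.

YES

Rearranged: b = (1, 1, 1, 4, 5).
  b_1=1 ≤ 1
  b_2=1 ≤ 2
  b_3=1 ≤ 3
  b_4=4 ≤ 4
  b_5=5 ≤ 5
All bounds hold ⇒ YES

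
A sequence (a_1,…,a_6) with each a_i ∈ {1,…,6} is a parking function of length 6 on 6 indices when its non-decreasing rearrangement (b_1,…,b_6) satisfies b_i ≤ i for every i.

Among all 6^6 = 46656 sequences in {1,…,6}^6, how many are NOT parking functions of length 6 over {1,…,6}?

29849

|PF| = (6+1−6)·(6+1)^{6−1} = 1·16807 = 16807
Example (6,4,4,4,5,6) → sorted (4,4,4,5,6,6): b_1=4>1, not a PF.
So 46656 − 16807 = 29849 fail.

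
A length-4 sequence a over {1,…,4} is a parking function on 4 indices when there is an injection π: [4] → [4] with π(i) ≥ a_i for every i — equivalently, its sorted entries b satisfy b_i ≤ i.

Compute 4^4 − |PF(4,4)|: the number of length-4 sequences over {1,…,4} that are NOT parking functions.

131

#PF = (5−4)·5^(4−1) = 1×125 = 125
Example (4,4,4,3) → sorted (3,4,4,4): b_1=3>1, not a PF.
Total 256; non-PF = 256−125 = 131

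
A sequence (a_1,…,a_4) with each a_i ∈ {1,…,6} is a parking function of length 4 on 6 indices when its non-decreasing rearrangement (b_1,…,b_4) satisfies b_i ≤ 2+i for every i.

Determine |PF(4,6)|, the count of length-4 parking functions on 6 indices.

1029

|PF| = 3·7^3 = 3·343 = 1029 (Konheim–Weiss)
Check (2,4,5,1) → sorted (1,2,4,5): b_i ≤ 2+i ∀i, a PF.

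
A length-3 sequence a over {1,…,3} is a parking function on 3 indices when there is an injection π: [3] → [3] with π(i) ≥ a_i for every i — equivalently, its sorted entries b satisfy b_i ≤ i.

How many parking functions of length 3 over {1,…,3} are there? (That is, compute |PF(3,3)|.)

16

#PF = (3+1−3)·(3+1)^{3−1} = 1 · 16 = 16 [KW]
Example (1,2,2) → sorted (1,2,2): b_i ≤ i ∀i, a PF.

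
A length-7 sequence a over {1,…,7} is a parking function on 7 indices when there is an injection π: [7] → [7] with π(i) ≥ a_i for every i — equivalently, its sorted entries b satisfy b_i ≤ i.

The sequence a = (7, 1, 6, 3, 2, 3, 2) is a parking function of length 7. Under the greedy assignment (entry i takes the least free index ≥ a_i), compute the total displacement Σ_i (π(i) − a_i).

Σπ = 28 ({1..7} each once); Σa = 7+1+6+3+2+3+2 = 24; disp = 28−24 = 4.

4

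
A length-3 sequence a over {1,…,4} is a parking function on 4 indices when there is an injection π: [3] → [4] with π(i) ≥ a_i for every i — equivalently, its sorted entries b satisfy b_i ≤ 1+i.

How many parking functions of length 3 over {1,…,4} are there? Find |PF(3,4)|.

50

#PF = (5−3)·5^(3−1) = 2×25 = 50 (Konheim–Weiss)
E.g. (3,3,1) → sorted (1,3,3): b_i ≤ 1+i ∀i, a PF.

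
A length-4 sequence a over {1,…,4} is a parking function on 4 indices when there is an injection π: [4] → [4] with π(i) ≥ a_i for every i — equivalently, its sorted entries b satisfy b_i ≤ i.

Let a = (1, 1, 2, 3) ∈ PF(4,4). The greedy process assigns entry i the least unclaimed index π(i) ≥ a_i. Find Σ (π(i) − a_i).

Σπ(i) = 1+…+4 = 10; Σa = 1+1+2+3 = 7; disp = 10−7 = 3.

3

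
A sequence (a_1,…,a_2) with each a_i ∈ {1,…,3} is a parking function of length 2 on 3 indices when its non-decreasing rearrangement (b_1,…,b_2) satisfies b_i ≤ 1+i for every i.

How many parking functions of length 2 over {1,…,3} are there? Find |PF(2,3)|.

Count = (3+1−2)·(3+1)^{2−1} = 2 · 4 = 8 [KW]
One tuple (1,2) → sorted (1,2): b_i ≤ 1+i ∀i, a PF.

8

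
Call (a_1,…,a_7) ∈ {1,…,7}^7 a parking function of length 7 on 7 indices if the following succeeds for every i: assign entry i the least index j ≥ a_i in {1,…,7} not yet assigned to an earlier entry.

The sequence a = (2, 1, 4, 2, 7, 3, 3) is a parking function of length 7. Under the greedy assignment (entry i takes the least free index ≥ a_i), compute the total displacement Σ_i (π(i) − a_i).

6

Σπ(i) = 1+…+7 = 28; Σa = 2+1+4+2+7+3+3 = 22; disp = 28−22 = 6.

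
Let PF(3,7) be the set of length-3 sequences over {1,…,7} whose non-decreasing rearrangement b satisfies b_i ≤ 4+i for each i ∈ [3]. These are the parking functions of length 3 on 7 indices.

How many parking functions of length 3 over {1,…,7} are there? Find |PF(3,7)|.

#PF = (8−3)·8^(3−1) = 5 · 64 = 320 [KW]
One tuple (1,3,5) → sorted (1,3,5): b_i ≤ 4+i ∀i, a PF.

320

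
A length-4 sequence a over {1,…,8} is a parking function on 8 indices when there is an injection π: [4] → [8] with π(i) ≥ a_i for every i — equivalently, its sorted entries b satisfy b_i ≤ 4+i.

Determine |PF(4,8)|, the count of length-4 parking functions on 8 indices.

3645

Count = (8−4+1)·(8+1)^(4−1) = 5 · 729 = 3645
One tuple (2,8,2,3) → sorted (2,2,3,8): b_i ≤ 4+i ∀i, a PF.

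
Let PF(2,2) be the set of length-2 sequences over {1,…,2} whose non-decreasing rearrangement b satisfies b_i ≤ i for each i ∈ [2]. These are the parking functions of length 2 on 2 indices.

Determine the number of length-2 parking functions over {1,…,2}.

Count = (2+1−2)·(2+1)^{2−1} = 1 · 3 = 3 (Pollak)
E.g. (1,2) → sorted (1,2): b_i ≤ i ∀i, a PF.

3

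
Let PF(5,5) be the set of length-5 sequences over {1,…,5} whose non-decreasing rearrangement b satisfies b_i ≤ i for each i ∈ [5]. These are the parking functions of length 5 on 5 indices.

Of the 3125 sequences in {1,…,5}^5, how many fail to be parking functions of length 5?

#PF = (5−5+1)·(5+1)^(5−1) = 1·1296 = 1296 [KW]
Example (3,3,5,1,5) → sorted (1,3,3,5,5): b_2=3>2, not a PF.
So 3125 − 1296 = 1829 fail.

1829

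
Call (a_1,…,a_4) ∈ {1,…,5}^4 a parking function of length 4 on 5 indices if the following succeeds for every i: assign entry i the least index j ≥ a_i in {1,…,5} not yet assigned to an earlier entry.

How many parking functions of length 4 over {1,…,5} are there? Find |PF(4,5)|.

|PF| = (6−4)·6^(4−1) = 2·216 = 432 (Pollak)
One tuple (3,3,3,2) → sorted (2,3,3,3): b_i ≤ 1+i ∀i, a PF.

432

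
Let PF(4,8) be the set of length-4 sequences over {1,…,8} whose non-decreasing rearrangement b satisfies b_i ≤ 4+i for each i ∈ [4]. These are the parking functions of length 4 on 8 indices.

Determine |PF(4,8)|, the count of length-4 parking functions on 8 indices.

|PF| = (8+1−4)·(8+1)^{4−1} = 5 · 729 = 3645 (Pollak)
E.g. (1,7,7,3) → sorted (1,3,7,7): b_i ≤ 4+i ∀i, a PF.

3645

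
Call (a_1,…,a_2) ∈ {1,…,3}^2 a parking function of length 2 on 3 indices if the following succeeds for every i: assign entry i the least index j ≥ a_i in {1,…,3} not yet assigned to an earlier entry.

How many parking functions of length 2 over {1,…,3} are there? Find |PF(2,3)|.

8

|PF(2,3)| = (4−2)·4^(2−1) = 2·4 = 8 [KW]
One tuple (2,1) → sorted (1,2): b_i ≤ 1+i ∀i, a PF.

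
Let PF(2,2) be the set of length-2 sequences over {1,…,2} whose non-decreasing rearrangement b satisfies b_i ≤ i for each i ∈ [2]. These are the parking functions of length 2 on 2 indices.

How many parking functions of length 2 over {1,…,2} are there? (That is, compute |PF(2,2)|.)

#PF = (3−2)·3^(2−1) = 1 · 3 = 3 (Pollak)
Check (1,2) → sorted (1,2): b_i ≤ i ∀i, a PF.

3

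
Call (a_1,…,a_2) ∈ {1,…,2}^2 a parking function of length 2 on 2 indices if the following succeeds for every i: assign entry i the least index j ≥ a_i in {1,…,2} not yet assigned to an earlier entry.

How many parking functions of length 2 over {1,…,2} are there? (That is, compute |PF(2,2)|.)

3

|PF(2,2)| = (2−2+1)·(2+1)^(2−1) = 1×3 = 3 (Pollak)
One tuple (1,2) → sorted (1,2): b_i ≤ i ∀i, a PF.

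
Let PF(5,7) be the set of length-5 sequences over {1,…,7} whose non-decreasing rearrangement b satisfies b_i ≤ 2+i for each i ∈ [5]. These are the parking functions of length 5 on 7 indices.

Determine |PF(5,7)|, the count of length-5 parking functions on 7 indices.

#PF = 3·8^4 = 3·4096 = 12288 [KW]
Check (2,7,2,3,5) → sorted (2,2,3,5,7): b_i ≤ 2+i ∀i, a PF.

12288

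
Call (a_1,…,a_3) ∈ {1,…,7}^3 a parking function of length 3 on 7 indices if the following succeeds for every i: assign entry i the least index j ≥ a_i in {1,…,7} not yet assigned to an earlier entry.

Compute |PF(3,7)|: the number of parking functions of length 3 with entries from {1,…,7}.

#PF = 5·8^2 = 5×64 = 320
E.g. (2,4,6) → sorted (2,4,6): b_i ≤ 4+i ∀i, a PF.

320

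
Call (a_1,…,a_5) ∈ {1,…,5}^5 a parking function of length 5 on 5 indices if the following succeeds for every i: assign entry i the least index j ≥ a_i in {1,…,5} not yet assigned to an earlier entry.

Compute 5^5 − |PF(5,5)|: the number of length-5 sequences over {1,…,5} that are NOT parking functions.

|PF| = (5−5+1)·(5+1)^(5−1) = 1·1296 = 1296 (Konheim–Weiss)
E.g. (5,5,5,2,5) → sorted (2,5,5,5,5): b_1=2>1, not a PF.
5^5 − 1296 = 3125 − 1296 = 1829

1829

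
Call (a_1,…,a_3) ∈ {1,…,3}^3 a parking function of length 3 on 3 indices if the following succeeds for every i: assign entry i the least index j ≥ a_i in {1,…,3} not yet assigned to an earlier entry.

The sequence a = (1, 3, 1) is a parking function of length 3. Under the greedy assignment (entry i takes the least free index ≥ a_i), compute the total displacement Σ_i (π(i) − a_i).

1

Σπ(i) = 1+…+3 = 6; Σa = 1+3+1 = 5; disp = 6−5 = 1.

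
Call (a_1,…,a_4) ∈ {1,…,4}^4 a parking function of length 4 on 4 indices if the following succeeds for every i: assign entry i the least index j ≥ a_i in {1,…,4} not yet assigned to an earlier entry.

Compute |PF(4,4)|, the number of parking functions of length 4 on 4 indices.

125

|PF| = 1·5^3 = 1 · 125 = 125 [KW]
Check (1,2,1,2) → sorted (1,1,2,2): b_i ≤ i ∀i, a PF.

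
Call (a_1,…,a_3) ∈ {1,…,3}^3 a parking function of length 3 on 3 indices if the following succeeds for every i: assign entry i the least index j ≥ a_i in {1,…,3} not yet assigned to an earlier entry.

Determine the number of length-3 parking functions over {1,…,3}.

|PF| = (4−3)·4^(3−1) = 1 · 16 = 16 (Konheim–Weiss)
Example (1,1,2) → sorted (1,1,2): b_i ≤ i ∀i, a PF.

16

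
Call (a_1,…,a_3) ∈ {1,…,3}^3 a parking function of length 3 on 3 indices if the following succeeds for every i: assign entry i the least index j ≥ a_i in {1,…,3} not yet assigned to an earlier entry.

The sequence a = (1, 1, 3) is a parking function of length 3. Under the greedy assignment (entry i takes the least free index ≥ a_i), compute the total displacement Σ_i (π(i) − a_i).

1

Σπ = 3·4/2 = 6 (π permutes [3]); Σa = 1+1+3 = 5; disp = 6−5 = 1.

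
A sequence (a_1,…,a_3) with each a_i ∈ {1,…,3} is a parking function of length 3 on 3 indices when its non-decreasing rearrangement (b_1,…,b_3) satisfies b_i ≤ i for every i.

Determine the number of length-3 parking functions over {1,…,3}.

16

Count = (4−3)·4^(3−1) = 1·16 = 16
Check (1,3,2) → sorted (1,2,3): b_i ≤ i ∀i, a PF.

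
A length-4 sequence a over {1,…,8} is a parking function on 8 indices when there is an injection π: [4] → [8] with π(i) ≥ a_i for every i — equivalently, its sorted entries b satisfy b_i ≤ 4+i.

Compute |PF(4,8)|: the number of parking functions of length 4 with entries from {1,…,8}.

Count = 5·9^3 = 5×729 = 3645
One tuple (1,5,7,8) → sorted (1,5,7,8): b_i ≤ 4+i ∀i, a PF.

3645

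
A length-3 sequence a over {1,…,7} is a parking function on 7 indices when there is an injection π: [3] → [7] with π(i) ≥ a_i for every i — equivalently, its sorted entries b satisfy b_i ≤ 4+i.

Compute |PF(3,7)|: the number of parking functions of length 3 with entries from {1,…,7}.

320

Count = (8−3)·8^(3−1) = 5·64 = 320 (Konheim–Weiss)
Check (6,2,1) → sorted (1,2,6): b_i ≤ 4+i ∀i, a PF.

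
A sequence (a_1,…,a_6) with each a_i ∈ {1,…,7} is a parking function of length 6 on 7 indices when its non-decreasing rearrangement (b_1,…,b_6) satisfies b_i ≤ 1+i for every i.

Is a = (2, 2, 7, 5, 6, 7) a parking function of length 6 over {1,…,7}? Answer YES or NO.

NO

Sorted: b = (2, 2, 5, 6, 7, 7).
  b_1=2 ≤ 2
  b_2=2 ≤ 3
  b_3=5 > 4
  fails at i=3 ⇒ NO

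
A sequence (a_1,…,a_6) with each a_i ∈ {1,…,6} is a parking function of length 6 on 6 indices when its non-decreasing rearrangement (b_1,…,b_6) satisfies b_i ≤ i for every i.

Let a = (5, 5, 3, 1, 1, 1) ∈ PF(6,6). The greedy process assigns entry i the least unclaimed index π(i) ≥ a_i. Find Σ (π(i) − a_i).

Σπ(i) = 1+…+6 = 21; Σa = 5+5+3+1+1+1 = 16; disp = 21−16 = 5.

5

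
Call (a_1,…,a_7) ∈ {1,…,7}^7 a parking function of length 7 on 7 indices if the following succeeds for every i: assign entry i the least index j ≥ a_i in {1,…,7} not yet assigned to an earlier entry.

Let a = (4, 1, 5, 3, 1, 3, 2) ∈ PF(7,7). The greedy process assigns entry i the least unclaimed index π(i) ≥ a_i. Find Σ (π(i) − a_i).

9

Σπ = 7·8/2 = 28 (π permutes [7]); Σa = 4+1+5+3+1+3+2 = 19; disp = 28−19 = 9.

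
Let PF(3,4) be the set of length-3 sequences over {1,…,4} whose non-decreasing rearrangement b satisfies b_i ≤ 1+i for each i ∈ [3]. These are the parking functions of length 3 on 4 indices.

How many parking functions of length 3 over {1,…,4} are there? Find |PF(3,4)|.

50

|PF(3,4)| = (4+1−3)·(4+1)^{3−1} = 2 · 25 = 50
E.g. (3,3,1) → sorted (1,3,3): b_i ≤ 1+i ∀i, a PF.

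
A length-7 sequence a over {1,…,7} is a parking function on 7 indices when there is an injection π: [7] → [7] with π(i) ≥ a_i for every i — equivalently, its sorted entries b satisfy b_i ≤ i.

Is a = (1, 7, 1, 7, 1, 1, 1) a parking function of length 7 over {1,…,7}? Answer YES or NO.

NO

Order a: b = (1, 1, 1, 1, 1, 7, 7).
  b_1=1 ≤ 1
  b_2=1 ≤ 2
  b_3=1 ≤ 3
  b_4=1 ≤ 4
  b_5=1 ≤ 5
  b_6=7 > 6
  fails at i=6 ⇒ NO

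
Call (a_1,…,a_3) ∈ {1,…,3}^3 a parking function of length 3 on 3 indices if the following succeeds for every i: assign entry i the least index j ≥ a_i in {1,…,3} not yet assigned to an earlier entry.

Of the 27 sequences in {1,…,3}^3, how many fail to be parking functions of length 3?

11

|PF| = (3−3+1)·(3+1)^(3−1) = 1 · 16 = 16 (Konheim–Weiss)
E.g. (3,3,1) → sorted (1,3,3): b_2=3>2, not a PF.
3^3 − 16 = 27 − 16 = 11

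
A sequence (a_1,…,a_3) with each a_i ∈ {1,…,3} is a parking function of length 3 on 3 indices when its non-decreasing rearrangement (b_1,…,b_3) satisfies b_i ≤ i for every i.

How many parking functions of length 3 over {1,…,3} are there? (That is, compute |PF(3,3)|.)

#PF = (3+1−3)·(3+1)^{3−1} = 1·16 = 16 [KW]
One tuple (1,1,1) → sorted (1,1,1): b_i ≤ i ∀i, a PF.

16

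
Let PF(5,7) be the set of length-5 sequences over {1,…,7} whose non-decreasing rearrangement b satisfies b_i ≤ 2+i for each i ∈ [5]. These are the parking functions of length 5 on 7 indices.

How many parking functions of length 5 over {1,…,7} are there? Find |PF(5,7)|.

|PF(5,7)| = (7+1−5)·(7+1)^{5−1} = 3 · 4096 = 12288 [KW]
E.g. (4,2,1,2,3) → sorted (1,2,2,3,4): b_i ≤ 2+i ∀i, a PF.

12288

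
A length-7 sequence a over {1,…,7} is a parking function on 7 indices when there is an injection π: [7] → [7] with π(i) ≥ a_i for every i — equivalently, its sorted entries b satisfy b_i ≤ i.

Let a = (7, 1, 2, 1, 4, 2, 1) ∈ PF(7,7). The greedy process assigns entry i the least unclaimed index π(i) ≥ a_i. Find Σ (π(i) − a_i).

Σπ(i) = 1+…+7 = 28; Σa = 7+1+2+1+4+2+1 = 18; disp = 28−18 = 10.

10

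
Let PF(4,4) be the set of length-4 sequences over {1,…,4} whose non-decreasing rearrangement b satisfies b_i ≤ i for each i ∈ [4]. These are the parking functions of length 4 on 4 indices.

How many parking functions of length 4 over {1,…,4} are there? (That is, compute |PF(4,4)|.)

|PF(4,4)| = (4+1−4)·(4+1)^{4−1} = 1 · 125 = 125 (Pollak)
One tuple (3,1,4,2) → sorted (1,2,3,4): b_i ≤ i ∀i, a PF.

125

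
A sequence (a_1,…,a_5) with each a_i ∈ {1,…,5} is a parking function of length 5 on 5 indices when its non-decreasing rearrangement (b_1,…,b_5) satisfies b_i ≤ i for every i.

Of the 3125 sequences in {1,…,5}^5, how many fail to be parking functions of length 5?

1829

|PF| = (5−5+1)·(5+1)^(5−1) = 1·1296 = 1296 (Pollak)
Example (3,4,4,4,5) → sorted (3,4,4,4,5): b_1=3>1, not a PF.
So 3125 − 1296 = 1829 fail.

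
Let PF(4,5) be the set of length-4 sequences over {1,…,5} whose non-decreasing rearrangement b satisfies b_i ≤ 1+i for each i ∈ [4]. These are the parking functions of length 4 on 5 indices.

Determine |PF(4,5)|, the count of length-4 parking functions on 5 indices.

432

Count = (5+1−4)·(5+1)^{4−1} = 2 · 216 = 432
E.g. (4,2,5,1) → sorted (1,2,4,5): b_i ≤ 1+i ∀i, a PF.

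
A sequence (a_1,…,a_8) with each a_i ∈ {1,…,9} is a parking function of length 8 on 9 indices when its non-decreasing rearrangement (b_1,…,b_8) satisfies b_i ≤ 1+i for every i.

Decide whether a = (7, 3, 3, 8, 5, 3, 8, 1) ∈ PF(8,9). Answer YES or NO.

Rearranged: b = (1, 3, 3, 3, 5, 7, 8, 8).
  b_1=1 ≤ 2
  b_2=3 ≤ 3
  b_3=3 ≤ 4
  b_4=3 ≤ 5
  b_5=5 ≤ 6
  b_6=7 ≤ 7
  b_7=8 ≤ 8
  b_8=8 ≤ 9
All bounds hold ⇒ YES

YES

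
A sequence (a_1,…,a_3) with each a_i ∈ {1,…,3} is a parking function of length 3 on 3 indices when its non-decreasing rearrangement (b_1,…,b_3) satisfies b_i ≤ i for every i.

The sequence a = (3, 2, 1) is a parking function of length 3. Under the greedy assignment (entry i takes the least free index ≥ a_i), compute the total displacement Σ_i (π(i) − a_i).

0

Σπ = 3·4/2 = 6 (π permutes [3]); Σa = 3+2+1 = 6; disp = 6−6 = 0.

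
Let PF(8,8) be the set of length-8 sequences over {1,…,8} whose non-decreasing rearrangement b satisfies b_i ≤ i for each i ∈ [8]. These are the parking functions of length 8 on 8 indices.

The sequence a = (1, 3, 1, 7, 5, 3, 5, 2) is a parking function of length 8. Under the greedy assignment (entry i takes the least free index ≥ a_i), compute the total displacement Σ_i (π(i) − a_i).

Σπ(i) = 1+…+8 = 36; Σa = 1+3+1+7+5+3+5+2 = 27; disp = 36−27 = 9.

9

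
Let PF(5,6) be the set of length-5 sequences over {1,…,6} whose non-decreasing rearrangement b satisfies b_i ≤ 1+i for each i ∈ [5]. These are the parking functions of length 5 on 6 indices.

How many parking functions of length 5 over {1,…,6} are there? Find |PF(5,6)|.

|PF(5,6)| = (7−5)·7^(5−1) = 2 · 2401 = 4802 [KW]
One tuple (1,6,2,2,3) → sorted (1,2,2,3,6): b_i ≤ 1+i ∀i, a PF.

4802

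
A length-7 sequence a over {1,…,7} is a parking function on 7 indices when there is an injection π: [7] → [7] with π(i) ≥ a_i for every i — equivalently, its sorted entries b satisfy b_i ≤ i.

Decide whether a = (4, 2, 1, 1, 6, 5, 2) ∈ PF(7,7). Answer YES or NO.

YES

Rearranged: b = (1, 1, 2, 2, 4, 5, 6).
  b_1=1 ≤ 1
  b_2=1 ≤ 2
  b_3=2 ≤ 3
  b_4=2 ≤ 4
  b_5=4 ≤ 5
  b_6=5 ≤ 6
  b_7=6 ≤ 7
All bounds hold ⇒ YES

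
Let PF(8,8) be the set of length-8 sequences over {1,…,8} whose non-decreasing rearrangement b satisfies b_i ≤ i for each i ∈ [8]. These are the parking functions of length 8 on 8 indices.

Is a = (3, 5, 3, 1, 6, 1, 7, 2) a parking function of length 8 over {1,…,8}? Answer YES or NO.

Order a: b = (1, 1, 2, 3, 3, 5, 6, 7).
  b_1=1 ≤ 1
  b_2=1 ≤ 2
  b_3=2 ≤ 3
  b_4=3 ≤ 4
  b_5=3 ≤ 5
  b_6=5 ≤ 6
  b_7=6 ≤ 7
  b_8=7 ≤ 8
All bounds hold ⇒ YES

YES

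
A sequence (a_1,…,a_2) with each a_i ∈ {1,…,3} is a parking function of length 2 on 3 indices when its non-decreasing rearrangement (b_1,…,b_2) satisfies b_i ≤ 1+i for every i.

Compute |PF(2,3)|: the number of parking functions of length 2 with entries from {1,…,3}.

Count = 2·4^1 = 2 · 4 = 8 (Konheim–Weiss)
E.g. (1,1) → sorted (1,1): b_i ≤ 1+i ∀i, a PF.

8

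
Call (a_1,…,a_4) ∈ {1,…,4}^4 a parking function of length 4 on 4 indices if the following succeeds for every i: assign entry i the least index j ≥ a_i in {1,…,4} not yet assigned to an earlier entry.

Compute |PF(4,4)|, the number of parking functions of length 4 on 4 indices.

|PF| = (4+1−4)·(4+1)^{4−1} = 1·125 = 125
Check (1,3,4,1) → sorted (1,1,3,4): b_i ≤ i ∀i, a PF.

125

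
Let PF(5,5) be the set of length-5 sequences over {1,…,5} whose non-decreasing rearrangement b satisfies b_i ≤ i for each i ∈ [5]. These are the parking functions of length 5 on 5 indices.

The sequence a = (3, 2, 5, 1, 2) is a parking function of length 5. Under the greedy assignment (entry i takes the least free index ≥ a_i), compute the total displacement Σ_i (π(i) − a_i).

2

Σπ = 5·6/2 = 15 (π permutes [5]); Σa = 3+2+5+1+2 = 13; disp = 15−13 = 2.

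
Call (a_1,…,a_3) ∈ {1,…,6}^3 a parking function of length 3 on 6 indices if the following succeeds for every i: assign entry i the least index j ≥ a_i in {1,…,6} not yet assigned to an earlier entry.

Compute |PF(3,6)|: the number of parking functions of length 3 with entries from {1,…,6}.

Count = (6−3+1)·(6+1)^(3−1) = 4×49 = 196 (Konheim–Weiss)
Check (2,5,3) → sorted (2,3,5): b_i ≤ 3+i ∀i, a PF.

196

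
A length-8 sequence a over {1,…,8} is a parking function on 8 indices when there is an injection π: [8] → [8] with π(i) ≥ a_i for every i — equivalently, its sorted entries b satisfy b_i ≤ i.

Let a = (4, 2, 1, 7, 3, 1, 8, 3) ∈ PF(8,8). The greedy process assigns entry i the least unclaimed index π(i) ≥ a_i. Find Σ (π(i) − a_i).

7

Σπ(i) = 1+…+8 = 36; Σa = 4+2+1+7+3+1+8+3 = 29; disp = 36−29 = 7.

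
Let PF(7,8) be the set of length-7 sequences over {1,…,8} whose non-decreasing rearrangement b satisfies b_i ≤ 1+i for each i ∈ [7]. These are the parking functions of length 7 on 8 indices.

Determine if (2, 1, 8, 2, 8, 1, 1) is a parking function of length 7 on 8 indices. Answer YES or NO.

Sorted: b = (1, 1, 1, 2, 2, 8, 8).
  b_1=1 ≤ 2
  b_2=1 ≤ 3
  b_3=1 ≤ 4
  b_4=2 ≤ 5
  b_5=2 ≤ 6
  b_6=8 > 7
  fails at i=6 ⇒ NO

NO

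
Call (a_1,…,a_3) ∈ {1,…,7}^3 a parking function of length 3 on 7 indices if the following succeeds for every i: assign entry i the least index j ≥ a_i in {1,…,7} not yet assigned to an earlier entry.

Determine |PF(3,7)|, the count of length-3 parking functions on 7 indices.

#PF = (8−3)·8^(3−1) = 5×64 = 320 [KW]
Example (4,3,1) → sorted (1,3,4): b_i ≤ 4+i ∀i, a PF.

320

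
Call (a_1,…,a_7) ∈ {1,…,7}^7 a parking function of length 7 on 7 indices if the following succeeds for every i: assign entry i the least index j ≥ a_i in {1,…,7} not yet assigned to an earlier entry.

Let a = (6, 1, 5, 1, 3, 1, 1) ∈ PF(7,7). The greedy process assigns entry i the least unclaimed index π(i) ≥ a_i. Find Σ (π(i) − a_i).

10

Σπ(i) = 1+…+7 = 28; Σa = 6+1+5+1+3+1+1 = 18; disp = 28−18 = 10.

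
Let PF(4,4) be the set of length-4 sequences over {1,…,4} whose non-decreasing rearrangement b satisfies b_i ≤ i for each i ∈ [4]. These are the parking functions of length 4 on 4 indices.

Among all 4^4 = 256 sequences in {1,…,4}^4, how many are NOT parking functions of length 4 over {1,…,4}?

Count = (4+1−4)·(4+1)^{4−1} = 1 · 125 = 125 (Pollak)
Example (4,4,4,3) → sorted (3,4,4,4): b_1=3>1, not a PF.
So 256 − 125 = 131 fail.

131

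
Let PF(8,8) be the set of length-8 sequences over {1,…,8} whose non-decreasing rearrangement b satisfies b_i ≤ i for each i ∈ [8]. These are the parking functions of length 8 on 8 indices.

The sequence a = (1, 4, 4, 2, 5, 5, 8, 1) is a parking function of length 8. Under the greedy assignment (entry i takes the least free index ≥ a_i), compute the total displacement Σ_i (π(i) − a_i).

6

Σπ(i) = 1+…+8 = 36; Σa = 1+4+4+2+5+5+8+1 = 30; disp = 36−30 = 6.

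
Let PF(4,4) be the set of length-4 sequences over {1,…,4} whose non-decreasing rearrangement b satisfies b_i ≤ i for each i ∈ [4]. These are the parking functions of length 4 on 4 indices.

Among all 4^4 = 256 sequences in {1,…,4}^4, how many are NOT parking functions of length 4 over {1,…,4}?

131

#PF = (5−4)·5^(4−1) = 1·125 = 125 (Pollak)
One tuple (3,2,4,3) → sorted (2,3,3,4): b_1=2>1, not a PF.
4^4 − 125 = 256 − 125 = 131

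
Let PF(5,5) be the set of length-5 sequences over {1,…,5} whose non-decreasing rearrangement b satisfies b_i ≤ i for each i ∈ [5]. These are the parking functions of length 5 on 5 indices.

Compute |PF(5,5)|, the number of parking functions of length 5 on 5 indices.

|PF(5,5)| = (5−5+1)·(5+1)^(5−1) = 1×1296 = 1296 (Konheim–Weiss)
Check (2,2,1,3,2) → sorted (1,2,2,2,3): b_i ≤ i ∀i, a PF.

1296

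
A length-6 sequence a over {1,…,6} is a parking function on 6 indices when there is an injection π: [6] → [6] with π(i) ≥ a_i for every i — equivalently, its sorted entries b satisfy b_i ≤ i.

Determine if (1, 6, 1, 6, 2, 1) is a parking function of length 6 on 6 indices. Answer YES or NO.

Sorted: b = (1, 1, 1, 2, 6, 6).
  b_1=1 ≤ 1
  b_2=1 ≤ 2
  b_3=1 ≤ 3
  b_4=2 ≤ 4
  b_5=6 > 5
  fails at i=5 ⇒ NO

NO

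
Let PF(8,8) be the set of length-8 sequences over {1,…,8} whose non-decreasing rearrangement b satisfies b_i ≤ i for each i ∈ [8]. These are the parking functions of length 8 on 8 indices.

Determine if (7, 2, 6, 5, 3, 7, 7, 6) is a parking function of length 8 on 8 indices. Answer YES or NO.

Sorted: b = (2, 3, 5, 6, 6, 7, 7, 7).
  b_1=2 > 1
  fails at i=1 ⇒ NO

NO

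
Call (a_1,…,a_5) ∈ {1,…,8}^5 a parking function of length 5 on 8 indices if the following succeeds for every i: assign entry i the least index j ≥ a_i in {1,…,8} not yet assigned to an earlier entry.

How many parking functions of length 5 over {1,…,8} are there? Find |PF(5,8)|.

Count = (8−5+1)·(8+1)^(5−1) = 4 · 6561 = 26244 [KW]
E.g. (6,6,4,1,2) → sorted (1,2,4,6,6): b_i ≤ 3+i ∀i, a PF.

26244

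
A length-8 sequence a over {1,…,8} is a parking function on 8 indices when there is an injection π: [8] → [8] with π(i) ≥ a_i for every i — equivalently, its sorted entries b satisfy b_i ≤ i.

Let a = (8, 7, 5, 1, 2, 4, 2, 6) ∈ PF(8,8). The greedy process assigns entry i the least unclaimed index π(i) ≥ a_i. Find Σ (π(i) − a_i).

Σπ = 8·9/2 = 36 (π permutes [8]); Σa = 8+7+5+1+2+4+2+6 = 35; disp = 36−35 = 1.

1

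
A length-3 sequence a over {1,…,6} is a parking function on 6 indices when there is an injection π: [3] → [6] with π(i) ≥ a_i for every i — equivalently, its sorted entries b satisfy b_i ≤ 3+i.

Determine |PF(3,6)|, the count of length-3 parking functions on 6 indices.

196

|PF| = (6−3+1)·(6+1)^(3−1) = 4 · 49 = 196 [KW]
One tuple (1,2,4) → sorted (1,2,4): b_i ≤ 3+i ∀i, a PF.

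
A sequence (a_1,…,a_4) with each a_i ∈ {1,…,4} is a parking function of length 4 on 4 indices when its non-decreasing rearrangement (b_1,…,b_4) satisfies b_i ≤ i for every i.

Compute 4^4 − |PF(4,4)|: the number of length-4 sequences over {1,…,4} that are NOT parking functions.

#PF = (4−4+1)·(4+1)^(4−1) = 1 · 125 = 125 [KW]
E.g. (4,2,3,4) → sorted (2,3,4,4): b_1=2>1, not a PF.
So 256 − 125 = 131 fail.

131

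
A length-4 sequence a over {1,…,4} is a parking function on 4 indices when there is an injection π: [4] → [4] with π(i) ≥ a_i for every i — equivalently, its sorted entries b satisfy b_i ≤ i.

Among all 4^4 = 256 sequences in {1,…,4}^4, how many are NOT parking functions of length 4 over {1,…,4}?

#PF = (5−4)·5^(4−1) = 1×125 = 125
E.g. (3,3,2,3) → sorted (2,3,3,3): b_1=2>1, not a PF.
Total 256; non-PF = 256−125 = 131

131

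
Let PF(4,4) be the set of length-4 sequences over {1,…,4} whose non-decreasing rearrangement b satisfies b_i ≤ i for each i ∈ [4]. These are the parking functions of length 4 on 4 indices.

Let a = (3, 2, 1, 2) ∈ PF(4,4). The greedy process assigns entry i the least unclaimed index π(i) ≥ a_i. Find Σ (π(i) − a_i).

Σπ = 4·5/2 = 10 (π permutes [4]); Σa = 3+2+1+2 = 8; disp = 10−8 = 2.

2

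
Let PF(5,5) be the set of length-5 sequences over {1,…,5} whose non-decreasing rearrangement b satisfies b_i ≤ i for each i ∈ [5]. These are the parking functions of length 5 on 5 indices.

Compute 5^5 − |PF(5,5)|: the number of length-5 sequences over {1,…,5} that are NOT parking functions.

Count = (6−5)·6^(5−1) = 1×1296 = 1296 (Konheim–Weiss)
E.g. (5,4,5,5,3) → sorted (3,4,5,5,5): b_1=3>1, not a PF.
Total 3125; non-PF = 3125−1296 = 1829

1829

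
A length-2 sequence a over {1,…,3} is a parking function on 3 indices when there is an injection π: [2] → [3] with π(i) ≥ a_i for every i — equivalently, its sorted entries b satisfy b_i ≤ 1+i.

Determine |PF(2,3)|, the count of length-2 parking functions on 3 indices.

8

#PF = (3−2+1)·(3+1)^(2−1) = 2×4 = 8 (Pollak)
E.g. (1,3) → sorted (1,3): b_i ≤ 1+i ∀i, a PF.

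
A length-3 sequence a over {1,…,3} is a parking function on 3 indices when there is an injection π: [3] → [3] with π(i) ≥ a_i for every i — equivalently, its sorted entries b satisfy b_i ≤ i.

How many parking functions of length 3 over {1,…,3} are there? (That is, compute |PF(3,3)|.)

#PF = (4−3)·4^(3−1) = 1 · 16 = 16
Check (1,1,1) → sorted (1,1,1): b_i ≤ i ∀i, a PF.

16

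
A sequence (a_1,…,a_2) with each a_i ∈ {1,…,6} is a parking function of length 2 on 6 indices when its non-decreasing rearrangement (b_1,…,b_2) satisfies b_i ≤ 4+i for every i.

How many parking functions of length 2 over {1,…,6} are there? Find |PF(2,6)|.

Count = 5·7^1 = 5·7 = 35 (Konheim–Weiss)
One tuple (3,4) → sorted (3,4): b_i ≤ 4+i ∀i, a PF.

35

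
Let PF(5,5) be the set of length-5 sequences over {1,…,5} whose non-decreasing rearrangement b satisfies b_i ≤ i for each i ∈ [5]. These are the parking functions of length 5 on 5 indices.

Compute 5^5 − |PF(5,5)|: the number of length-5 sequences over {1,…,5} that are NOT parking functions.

Count = (6−5)·6^(5−1) = 1·1296 = 1296 (Konheim–Weiss)
E.g. (2,3,3,5,4) → sorted (2,3,3,4,5): b_1=2>1, not a PF.
5^5 − 1296 = 3125 − 1296 = 1829

1829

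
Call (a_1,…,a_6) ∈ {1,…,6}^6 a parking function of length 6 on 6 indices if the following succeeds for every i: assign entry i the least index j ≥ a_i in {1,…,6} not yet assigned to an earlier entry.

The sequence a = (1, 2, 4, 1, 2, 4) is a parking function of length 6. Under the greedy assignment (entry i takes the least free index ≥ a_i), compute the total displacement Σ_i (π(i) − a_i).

7

Σπ = 6·7/2 = 21 (π permutes [6]); Σa = 1+2+4+1+2+4 = 14; disp = 21−14 = 7.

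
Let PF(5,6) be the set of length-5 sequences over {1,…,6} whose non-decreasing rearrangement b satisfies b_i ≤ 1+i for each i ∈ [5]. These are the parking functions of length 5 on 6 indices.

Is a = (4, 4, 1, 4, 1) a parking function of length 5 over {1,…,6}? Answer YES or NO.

YES

Order a: b = (1, 1, 4, 4, 4).
  b_1=1 ≤ 2
  b_2=1 ≤ 3
  b_3=4 ≤ 4
  b_4=4 ≤ 5
  b_5=4 ≤ 6
All bounds hold ⇒ YES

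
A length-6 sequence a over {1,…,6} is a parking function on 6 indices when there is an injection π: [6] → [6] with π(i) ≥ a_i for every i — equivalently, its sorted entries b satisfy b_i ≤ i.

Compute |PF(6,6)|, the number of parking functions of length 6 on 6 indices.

16807

|PF| = (7−6)·7^(6−1) = 1×16807 = 16807 (Pollak)
Example (3,2,5,6,1,2) → sorted (1,2,2,3,5,6): b_i ≤ i ∀i, a PF.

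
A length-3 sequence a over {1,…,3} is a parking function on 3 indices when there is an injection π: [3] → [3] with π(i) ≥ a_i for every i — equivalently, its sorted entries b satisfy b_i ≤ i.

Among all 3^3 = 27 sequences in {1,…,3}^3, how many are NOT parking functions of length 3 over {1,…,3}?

|PF(3,3)| = 1·4^2 = 1 · 16 = 16 (Pollak)
Example (2,3,2) → sorted (2,2,3): b_1=2>1, not a PF.
So 27 − 16 = 11 fail.

11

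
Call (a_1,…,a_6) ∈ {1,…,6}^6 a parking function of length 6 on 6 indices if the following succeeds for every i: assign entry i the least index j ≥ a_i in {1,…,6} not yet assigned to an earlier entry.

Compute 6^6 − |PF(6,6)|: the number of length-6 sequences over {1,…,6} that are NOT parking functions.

29849

#PF = (7−6)·7^(6−1) = 1 · 16807 = 16807 (Konheim–Weiss)
E.g. (6,6,4,6,6,5) → sorted (4,5,6,6,6,6): b_1=4>1, not a PF.
6^6 − 16807 = 46656 − 16807 = 29849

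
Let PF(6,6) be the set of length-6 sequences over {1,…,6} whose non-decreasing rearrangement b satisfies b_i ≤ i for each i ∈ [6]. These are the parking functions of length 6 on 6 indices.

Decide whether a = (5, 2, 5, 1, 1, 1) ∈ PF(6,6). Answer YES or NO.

YES

Sorted: b = (1, 1, 1, 2, 5, 5).
  b_1=1 ≤ 1
  b_2=1 ≤ 2
  b_3=1 ≤ 3
  b_4=2 ≤ 4
  b_5=5 ≤ 5
  b_6=5 ≤ 6
All bounds hold ⇒ YES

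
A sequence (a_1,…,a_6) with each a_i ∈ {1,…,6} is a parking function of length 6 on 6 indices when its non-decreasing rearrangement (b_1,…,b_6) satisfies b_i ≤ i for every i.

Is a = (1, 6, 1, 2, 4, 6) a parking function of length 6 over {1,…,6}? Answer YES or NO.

NO

Rearranged: b = (1, 1, 2, 4, 6, 6).
  b_1=1 ≤ 1
  b_2=1 ≤ 2
  b_3=2 ≤ 3
  b_4=4 ≤ 4
  b_5=6 > 5
  fails at i=5 ⇒ NO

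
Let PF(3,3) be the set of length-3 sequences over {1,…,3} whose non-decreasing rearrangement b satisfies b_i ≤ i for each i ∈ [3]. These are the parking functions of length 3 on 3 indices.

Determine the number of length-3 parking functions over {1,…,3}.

|PF| = 1·4^2 = 1·16 = 16 (Konheim–Weiss)
One tuple (1,2,1) → sorted (1,1,2): b_i ≤ i ∀i, a PF.

16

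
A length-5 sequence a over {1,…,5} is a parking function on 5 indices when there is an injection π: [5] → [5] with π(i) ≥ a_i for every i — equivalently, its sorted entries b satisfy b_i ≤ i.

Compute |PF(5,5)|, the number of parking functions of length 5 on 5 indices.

Count = (5−5+1)·(5+1)^(5−1) = 1×1296 = 1296
Check (1,5,3,3,1) → sorted (1,1,3,3,5): b_i ≤ i ∀i, a PF.

1296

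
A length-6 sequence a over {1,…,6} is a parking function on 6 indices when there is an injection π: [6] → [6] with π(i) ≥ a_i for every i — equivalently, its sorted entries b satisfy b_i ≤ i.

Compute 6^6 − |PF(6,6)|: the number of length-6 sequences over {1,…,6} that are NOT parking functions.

29849

|PF| = 1·7^5 = 1·16807 = 16807
Example (2,6,6,6,2,2) → sorted (2,2,2,6,6,6): b_1=2>1, not a PF.
6^6 − 16807 = 46656 − 16807 = 29849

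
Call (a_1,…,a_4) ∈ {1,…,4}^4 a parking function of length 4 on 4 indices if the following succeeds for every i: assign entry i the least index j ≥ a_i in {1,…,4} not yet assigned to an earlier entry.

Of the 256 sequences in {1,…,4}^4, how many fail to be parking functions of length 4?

Count = (4−4+1)·(4+1)^(4−1) = 1 · 125 = 125 (Konheim–Weiss)
E.g. (3,4,3,4) → sorted (3,3,4,4): b_1=3>1, not a PF.
So 256 − 125 = 131 fail.

131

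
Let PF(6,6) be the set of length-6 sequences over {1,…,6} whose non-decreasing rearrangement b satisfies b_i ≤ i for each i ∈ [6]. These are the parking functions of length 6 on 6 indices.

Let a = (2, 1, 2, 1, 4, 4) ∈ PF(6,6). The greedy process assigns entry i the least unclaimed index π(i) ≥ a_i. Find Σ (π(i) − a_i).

Σπ(i) = 1+…+6 = 21; Σa = 2+1+2+1+4+4 = 14; disp = 21−14 = 7.

7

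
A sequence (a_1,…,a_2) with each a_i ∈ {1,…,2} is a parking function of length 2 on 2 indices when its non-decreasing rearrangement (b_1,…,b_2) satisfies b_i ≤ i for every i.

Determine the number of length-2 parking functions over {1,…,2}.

|PF| = 1·3^1 = 1·3 = 3
E.g. (1,2) → sorted (1,2): b_i ≤ i ∀i, a PF.

3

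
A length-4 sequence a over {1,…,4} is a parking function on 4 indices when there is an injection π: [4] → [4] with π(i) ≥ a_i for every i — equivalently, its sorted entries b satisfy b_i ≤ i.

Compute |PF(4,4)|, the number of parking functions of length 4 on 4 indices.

|PF| = (4+1−4)·(4+1)^{4−1} = 1 · 125 = 125
Check (1,4,2,1) → sorted (1,1,2,4): b_i ≤ i ∀i, a PF.

125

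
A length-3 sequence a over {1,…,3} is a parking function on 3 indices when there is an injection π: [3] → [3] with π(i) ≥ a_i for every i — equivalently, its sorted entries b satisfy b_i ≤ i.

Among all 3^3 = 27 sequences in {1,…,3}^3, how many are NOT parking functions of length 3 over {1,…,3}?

11

|PF| = (3+1−3)·(3+1)^{3−1} = 1 · 16 = 16 (Pollak)
E.g. (3,3,2) → sorted (2,3,3): b_1=2>1, not a PF.
Total 27; non-PF = 27−16 = 11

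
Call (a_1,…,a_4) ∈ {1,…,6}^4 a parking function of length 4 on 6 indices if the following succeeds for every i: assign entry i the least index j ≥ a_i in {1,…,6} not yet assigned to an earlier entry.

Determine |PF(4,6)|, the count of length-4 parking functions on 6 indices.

1029

|PF(4,6)| = (7−4)·7^(4−1) = 3 · 343 = 1029 (Konheim–Weiss)
Check (1,5,6,4) → sorted (1,4,5,6): b_i ≤ 2+i ∀i, a PF.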